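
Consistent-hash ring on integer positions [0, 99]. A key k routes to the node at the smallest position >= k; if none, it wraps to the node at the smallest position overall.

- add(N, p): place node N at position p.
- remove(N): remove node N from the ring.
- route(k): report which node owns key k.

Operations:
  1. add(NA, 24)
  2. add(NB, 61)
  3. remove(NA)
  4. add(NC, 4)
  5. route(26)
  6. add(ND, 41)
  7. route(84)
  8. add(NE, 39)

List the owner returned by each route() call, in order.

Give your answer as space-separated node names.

Answer: NB NC

Derivation:
Op 1: add NA@24 -> ring=[24:NA]
Op 2: add NB@61 -> ring=[24:NA,61:NB]
Op 3: remove NA -> ring=[61:NB]
Op 4: add NC@4 -> ring=[4:NC,61:NB]
Op 5: route key 26: smallest pos >= 26 is 61 -> NB
Op 6: add ND@41 -> ring=[4:NC,41:ND,61:NB]
Op 7: route key 84: none >= 84, wrap to smallest pos 4 -> NC
Op 8: add NE@39 -> ring=[4:NC,39:NE,41:ND,61:NB]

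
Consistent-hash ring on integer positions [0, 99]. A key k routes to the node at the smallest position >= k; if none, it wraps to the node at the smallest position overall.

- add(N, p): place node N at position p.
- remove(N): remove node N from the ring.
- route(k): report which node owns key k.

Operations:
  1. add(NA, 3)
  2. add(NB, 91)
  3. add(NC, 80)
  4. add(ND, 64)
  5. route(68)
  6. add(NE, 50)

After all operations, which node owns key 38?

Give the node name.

Answer: NE

Derivation:
Op 1: add NA@3 -> ring=[3:NA]
Op 2: add NB@91 -> ring=[3:NA,91:NB]
Op 3: add NC@80 -> ring=[3:NA,80:NC,91:NB]
Op 4: add ND@64 -> ring=[3:NA,64:ND,80:NC,91:NB]
Op 5: route key 68: smallest pos >= 68 is 80 -> NC
Op 6: add NE@50 -> ring=[3:NA,50:NE,64:ND,80:NC,91:NB]
Final route key 38: smallest pos >= 38 is 50 -> NE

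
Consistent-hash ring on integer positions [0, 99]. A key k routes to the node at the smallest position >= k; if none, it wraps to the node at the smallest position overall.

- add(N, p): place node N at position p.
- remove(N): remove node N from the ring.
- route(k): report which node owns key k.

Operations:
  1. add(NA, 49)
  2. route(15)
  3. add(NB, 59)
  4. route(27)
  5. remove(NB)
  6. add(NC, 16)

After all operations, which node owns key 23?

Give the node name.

Op 1: add NA@49 -> ring=[49:NA]
Op 2: route key 15: smallest pos >= 15 is 49 -> NA
Op 3: add NB@59 -> ring=[49:NA,59:NB]
Op 4: route key 27: smallest pos >= 27 is 49 -> NA
Op 5: remove NB -> ring=[49:NA]
Op 6: add NC@16 -> ring=[16:NC,49:NA]
Final route key 23: smallest pos >= 23 is 49 -> NA

Answer: NA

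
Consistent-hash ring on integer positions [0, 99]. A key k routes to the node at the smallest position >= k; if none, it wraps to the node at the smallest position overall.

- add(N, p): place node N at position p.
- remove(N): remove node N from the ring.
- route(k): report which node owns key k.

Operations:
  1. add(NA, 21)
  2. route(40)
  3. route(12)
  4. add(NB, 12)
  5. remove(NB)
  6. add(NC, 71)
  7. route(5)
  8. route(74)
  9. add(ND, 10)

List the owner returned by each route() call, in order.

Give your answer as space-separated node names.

Op 1: add NA@21 -> ring=[21:NA]
Op 2: route key 40: none >= 40, wrap to smallest pos 21 -> NA
Op 3: route key 12: smallest pos >= 12 is 21 -> NA
Op 4: add NB@12 -> ring=[12:NB,21:NA]
Op 5: remove NB -> ring=[21:NA]
Op 6: add NC@71 -> ring=[21:NA,71:NC]
Op 7: route key 5: smallest pos >= 5 is 21 -> NA
Op 8: route key 74: none >= 74, wrap to smallest pos 21 -> NA
Op 9: add ND@10 -> ring=[10:ND,21:NA,71:NC]

Answer: NA NA NA NA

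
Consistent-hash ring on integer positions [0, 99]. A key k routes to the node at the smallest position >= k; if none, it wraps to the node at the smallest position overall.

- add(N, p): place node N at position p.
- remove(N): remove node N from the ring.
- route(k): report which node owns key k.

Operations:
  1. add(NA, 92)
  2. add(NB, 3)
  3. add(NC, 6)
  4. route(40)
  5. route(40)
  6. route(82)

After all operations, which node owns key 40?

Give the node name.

Op 1: add NA@92 -> ring=[92:NA]
Op 2: add NB@3 -> ring=[3:NB,92:NA]
Op 3: add NC@6 -> ring=[3:NB,6:NC,92:NA]
Op 4: route key 40: smallest pos >= 40 is 92 -> NA
Op 5: route key 40: smallest pos >= 40 is 92 -> NA
Op 6: route key 82: smallest pos >= 82 is 92 -> NA
Final route key 40: smallest pos >= 40 is 92 -> NA

Answer: NA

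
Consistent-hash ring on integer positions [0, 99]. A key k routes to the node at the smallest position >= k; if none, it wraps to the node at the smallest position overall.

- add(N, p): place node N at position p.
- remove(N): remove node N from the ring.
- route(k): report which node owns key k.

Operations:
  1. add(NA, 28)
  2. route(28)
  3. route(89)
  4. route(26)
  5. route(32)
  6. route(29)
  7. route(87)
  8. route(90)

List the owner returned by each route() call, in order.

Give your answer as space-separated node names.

Op 1: add NA@28 -> ring=[28:NA]
Op 2: route key 28: smallest pos >= 28 is 28 -> NA
Op 3: route key 89: none >= 89, wrap to smallest pos 28 -> NA
Op 4: route key 26: smallest pos >= 26 is 28 -> NA
Op 5: route key 32: none >= 32, wrap to smallest pos 28 -> NA
Op 6: route key 29: none >= 29, wrap to smallest pos 28 -> NA
Op 7: route key 87: none >= 87, wrap to smallest pos 28 -> NA
Op 8: route key 90: none >= 90, wrap to smallest pos 28 -> NA

Answer: NA NA NA NA NA NA NA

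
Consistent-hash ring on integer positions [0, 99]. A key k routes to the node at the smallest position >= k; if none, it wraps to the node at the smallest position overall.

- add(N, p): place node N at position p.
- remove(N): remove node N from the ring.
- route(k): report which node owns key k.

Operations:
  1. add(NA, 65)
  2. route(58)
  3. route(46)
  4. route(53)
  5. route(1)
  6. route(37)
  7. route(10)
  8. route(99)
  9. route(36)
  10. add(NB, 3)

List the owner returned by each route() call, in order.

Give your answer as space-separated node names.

Op 1: add NA@65 -> ring=[65:NA]
Op 2: route key 58: smallest pos >= 58 is 65 -> NA
Op 3: route key 46: smallest pos >= 46 is 65 -> NA
Op 4: route key 53: smallest pos >= 53 is 65 -> NA
Op 5: route key 1: smallest pos >= 1 is 65 -> NA
Op 6: route key 37: smallest pos >= 37 is 65 -> NA
Op 7: route key 10: smallest pos >= 10 is 65 -> NA
Op 8: route key 99: none >= 99, wrap to smallest pos 65 -> NA
Op 9: route key 36: smallest pos >= 36 is 65 -> NA
Op 10: add NB@3 -> ring=[3:NB,65:NA]

Answer: NA NA NA NA NA NA NA NA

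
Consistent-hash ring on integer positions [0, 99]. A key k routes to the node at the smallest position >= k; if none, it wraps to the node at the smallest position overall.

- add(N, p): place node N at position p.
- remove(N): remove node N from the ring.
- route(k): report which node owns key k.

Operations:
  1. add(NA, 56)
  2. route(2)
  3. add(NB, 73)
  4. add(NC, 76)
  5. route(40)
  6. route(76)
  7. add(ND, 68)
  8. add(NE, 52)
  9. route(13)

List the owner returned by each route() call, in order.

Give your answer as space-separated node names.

Answer: NA NA NC NE

Derivation:
Op 1: add NA@56 -> ring=[56:NA]
Op 2: route key 2: smallest pos >= 2 is 56 -> NA
Op 3: add NB@73 -> ring=[56:NA,73:NB]
Op 4: add NC@76 -> ring=[56:NA,73:NB,76:NC]
Op 5: route key 40: smallest pos >= 40 is 56 -> NA
Op 6: route key 76: smallest pos >= 76 is 76 -> NC
Op 7: add ND@68 -> ring=[56:NA,68:ND,73:NB,76:NC]
Op 8: add NE@52 -> ring=[52:NE,56:NA,68:ND,73:NB,76:NC]
Op 9: route key 13: smallest pos >= 13 is 52 -> NE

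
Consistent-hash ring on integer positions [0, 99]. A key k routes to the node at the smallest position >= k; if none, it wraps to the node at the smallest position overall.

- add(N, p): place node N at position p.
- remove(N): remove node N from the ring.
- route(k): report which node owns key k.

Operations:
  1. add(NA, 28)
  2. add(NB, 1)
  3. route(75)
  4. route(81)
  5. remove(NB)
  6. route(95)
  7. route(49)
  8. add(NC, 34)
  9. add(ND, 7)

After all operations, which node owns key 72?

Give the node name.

Op 1: add NA@28 -> ring=[28:NA]
Op 2: add NB@1 -> ring=[1:NB,28:NA]
Op 3: route key 75: none >= 75, wrap to smallest pos 1 -> NB
Op 4: route key 81: none >= 81, wrap to smallest pos 1 -> NB
Op 5: remove NB -> ring=[28:NA]
Op 6: route key 95: none >= 95, wrap to smallest pos 28 -> NA
Op 7: route key 49: none >= 49, wrap to smallest pos 28 -> NA
Op 8: add NC@34 -> ring=[28:NA,34:NC]
Op 9: add ND@7 -> ring=[7:ND,28:NA,34:NC]
Final route key 72: none >= 72, wrap to smallest pos 7 -> ND

Answer: ND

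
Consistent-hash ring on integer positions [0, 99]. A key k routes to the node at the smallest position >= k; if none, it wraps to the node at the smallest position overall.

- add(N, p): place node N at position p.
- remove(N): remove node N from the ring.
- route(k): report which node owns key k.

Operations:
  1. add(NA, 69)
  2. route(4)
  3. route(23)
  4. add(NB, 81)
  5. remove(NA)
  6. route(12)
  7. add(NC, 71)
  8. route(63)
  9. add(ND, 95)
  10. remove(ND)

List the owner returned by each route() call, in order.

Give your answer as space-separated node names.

Answer: NA NA NB NC

Derivation:
Op 1: add NA@69 -> ring=[69:NA]
Op 2: route key 4: smallest pos >= 4 is 69 -> NA
Op 3: route key 23: smallest pos >= 23 is 69 -> NA
Op 4: add NB@81 -> ring=[69:NA,81:NB]
Op 5: remove NA -> ring=[81:NB]
Op 6: route key 12: smallest pos >= 12 is 81 -> NB
Op 7: add NC@71 -> ring=[71:NC,81:NB]
Op 8: route key 63: smallest pos >= 63 is 71 -> NC
Op 9: add ND@95 -> ring=[71:NC,81:NB,95:ND]
Op 10: remove ND -> ring=[71:NC,81:NB]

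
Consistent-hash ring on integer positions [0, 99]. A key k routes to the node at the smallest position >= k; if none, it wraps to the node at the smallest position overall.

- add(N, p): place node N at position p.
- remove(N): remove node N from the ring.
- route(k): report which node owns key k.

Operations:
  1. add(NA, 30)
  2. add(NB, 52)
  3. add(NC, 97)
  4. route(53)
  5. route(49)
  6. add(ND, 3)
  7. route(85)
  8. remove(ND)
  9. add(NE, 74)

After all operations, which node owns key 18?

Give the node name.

Op 1: add NA@30 -> ring=[30:NA]
Op 2: add NB@52 -> ring=[30:NA,52:NB]
Op 3: add NC@97 -> ring=[30:NA,52:NB,97:NC]
Op 4: route key 53: smallest pos >= 53 is 97 -> NC
Op 5: route key 49: smallest pos >= 49 is 52 -> NB
Op 6: add ND@3 -> ring=[3:ND,30:NA,52:NB,97:NC]
Op 7: route key 85: smallest pos >= 85 is 97 -> NC
Op 8: remove ND -> ring=[30:NA,52:NB,97:NC]
Op 9: add NE@74 -> ring=[30:NA,52:NB,74:NE,97:NC]
Final route key 18: smallest pos >= 18 is 30 -> NA

Answer: NA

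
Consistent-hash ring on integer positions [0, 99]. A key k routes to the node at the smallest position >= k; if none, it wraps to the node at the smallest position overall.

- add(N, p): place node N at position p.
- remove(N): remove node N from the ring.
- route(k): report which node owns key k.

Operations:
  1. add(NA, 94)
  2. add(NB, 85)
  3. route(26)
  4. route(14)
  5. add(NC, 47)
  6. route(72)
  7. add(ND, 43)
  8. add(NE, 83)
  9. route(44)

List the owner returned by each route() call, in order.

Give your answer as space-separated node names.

Op 1: add NA@94 -> ring=[94:NA]
Op 2: add NB@85 -> ring=[85:NB,94:NA]
Op 3: route key 26: smallest pos >= 26 is 85 -> NB
Op 4: route key 14: smallest pos >= 14 is 85 -> NB
Op 5: add NC@47 -> ring=[47:NC,85:NB,94:NA]
Op 6: route key 72: smallest pos >= 72 is 85 -> NB
Op 7: add ND@43 -> ring=[43:ND,47:NC,85:NB,94:NA]
Op 8: add NE@83 -> ring=[43:ND,47:NC,83:NE,85:NB,94:NA]
Op 9: route key 44: smallest pos >= 44 is 47 -> NC

Answer: NB NB NB NC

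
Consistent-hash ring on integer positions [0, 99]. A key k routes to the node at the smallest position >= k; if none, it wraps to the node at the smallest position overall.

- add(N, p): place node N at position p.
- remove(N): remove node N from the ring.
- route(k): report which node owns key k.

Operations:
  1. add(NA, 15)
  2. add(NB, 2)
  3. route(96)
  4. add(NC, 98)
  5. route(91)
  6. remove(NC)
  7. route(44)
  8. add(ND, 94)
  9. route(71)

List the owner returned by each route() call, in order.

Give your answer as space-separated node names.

Answer: NB NC NB ND

Derivation:
Op 1: add NA@15 -> ring=[15:NA]
Op 2: add NB@2 -> ring=[2:NB,15:NA]
Op 3: route key 96: none >= 96, wrap to smallest pos 2 -> NB
Op 4: add NC@98 -> ring=[2:NB,15:NA,98:NC]
Op 5: route key 91: smallest pos >= 91 is 98 -> NC
Op 6: remove NC -> ring=[2:NB,15:NA]
Op 7: route key 44: none >= 44, wrap to smallest pos 2 -> NB
Op 8: add ND@94 -> ring=[2:NB,15:NA,94:ND]
Op 9: route key 71: smallest pos >= 71 is 94 -> ND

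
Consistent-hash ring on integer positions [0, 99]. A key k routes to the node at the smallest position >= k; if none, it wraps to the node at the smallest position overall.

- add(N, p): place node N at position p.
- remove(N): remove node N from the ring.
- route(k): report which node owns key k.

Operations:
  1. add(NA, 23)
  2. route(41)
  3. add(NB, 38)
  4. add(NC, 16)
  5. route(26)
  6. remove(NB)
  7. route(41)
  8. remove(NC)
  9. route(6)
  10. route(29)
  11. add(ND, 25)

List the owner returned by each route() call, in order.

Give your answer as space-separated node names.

Answer: NA NB NC NA NA

Derivation:
Op 1: add NA@23 -> ring=[23:NA]
Op 2: route key 41: none >= 41, wrap to smallest pos 23 -> NA
Op 3: add NB@38 -> ring=[23:NA,38:NB]
Op 4: add NC@16 -> ring=[16:NC,23:NA,38:NB]
Op 5: route key 26: smallest pos >= 26 is 38 -> NB
Op 6: remove NB -> ring=[16:NC,23:NA]
Op 7: route key 41: none >= 41, wrap to smallest pos 16 -> NC
Op 8: remove NC -> ring=[23:NA]
Op 9: route key 6: smallest pos >= 6 is 23 -> NA
Op 10: route key 29: none >= 29, wrap to smallest pos 23 -> NA
Op 11: add ND@25 -> ring=[23:NA,25:ND]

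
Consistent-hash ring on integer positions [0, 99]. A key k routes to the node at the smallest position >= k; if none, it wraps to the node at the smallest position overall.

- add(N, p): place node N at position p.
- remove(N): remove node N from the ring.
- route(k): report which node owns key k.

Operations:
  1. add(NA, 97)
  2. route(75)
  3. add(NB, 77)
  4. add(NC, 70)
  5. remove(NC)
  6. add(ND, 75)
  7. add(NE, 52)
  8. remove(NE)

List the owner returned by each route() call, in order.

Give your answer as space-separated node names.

Answer: NA

Derivation:
Op 1: add NA@97 -> ring=[97:NA]
Op 2: route key 75: smallest pos >= 75 is 97 -> NA
Op 3: add NB@77 -> ring=[77:NB,97:NA]
Op 4: add NC@70 -> ring=[70:NC,77:NB,97:NA]
Op 5: remove NC -> ring=[77:NB,97:NA]
Op 6: add ND@75 -> ring=[75:ND,77:NB,97:NA]
Op 7: add NE@52 -> ring=[52:NE,75:ND,77:NB,97:NA]
Op 8: remove NE -> ring=[75:ND,77:NB,97:NA]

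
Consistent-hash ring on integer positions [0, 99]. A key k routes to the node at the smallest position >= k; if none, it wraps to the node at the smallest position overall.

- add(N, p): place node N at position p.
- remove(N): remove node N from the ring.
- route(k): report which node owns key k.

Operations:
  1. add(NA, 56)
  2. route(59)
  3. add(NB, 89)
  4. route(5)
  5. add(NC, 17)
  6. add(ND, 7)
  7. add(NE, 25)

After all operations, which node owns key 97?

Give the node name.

Answer: ND

Derivation:
Op 1: add NA@56 -> ring=[56:NA]
Op 2: route key 59: none >= 59, wrap to smallest pos 56 -> NA
Op 3: add NB@89 -> ring=[56:NA,89:NB]
Op 4: route key 5: smallest pos >= 5 is 56 -> NA
Op 5: add NC@17 -> ring=[17:NC,56:NA,89:NB]
Op 6: add ND@7 -> ring=[7:ND,17:NC,56:NA,89:NB]
Op 7: add NE@25 -> ring=[7:ND,17:NC,25:NE,56:NA,89:NB]
Final route key 97: none >= 97, wrap to smallest pos 7 -> ND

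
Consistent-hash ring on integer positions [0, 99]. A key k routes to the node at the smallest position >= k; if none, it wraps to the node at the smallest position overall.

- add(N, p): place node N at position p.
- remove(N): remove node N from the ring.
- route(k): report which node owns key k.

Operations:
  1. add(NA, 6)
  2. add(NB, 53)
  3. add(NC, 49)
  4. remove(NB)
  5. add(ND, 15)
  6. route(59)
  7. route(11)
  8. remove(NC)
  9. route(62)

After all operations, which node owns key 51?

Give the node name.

Answer: NA

Derivation:
Op 1: add NA@6 -> ring=[6:NA]
Op 2: add NB@53 -> ring=[6:NA,53:NB]
Op 3: add NC@49 -> ring=[6:NA,49:NC,53:NB]
Op 4: remove NB -> ring=[6:NA,49:NC]
Op 5: add ND@15 -> ring=[6:NA,15:ND,49:NC]
Op 6: route key 59: none >= 59, wrap to smallest pos 6 -> NA
Op 7: route key 11: smallest pos >= 11 is 15 -> ND
Op 8: remove NC -> ring=[6:NA,15:ND]
Op 9: route key 62: none >= 62, wrap to smallest pos 6 -> NA
Final route key 51: none >= 51, wrap to smallest pos 6 -> NA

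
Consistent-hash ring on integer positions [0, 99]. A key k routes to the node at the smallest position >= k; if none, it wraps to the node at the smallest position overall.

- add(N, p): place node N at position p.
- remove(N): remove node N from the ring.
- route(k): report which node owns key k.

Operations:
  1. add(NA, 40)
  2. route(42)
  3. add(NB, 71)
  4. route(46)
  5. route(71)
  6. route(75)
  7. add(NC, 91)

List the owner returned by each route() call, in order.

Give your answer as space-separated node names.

Answer: NA NB NB NA

Derivation:
Op 1: add NA@40 -> ring=[40:NA]
Op 2: route key 42: none >= 42, wrap to smallest pos 40 -> NA
Op 3: add NB@71 -> ring=[40:NA,71:NB]
Op 4: route key 46: smallest pos >= 46 is 71 -> NB
Op 5: route key 71: smallest pos >= 71 is 71 -> NB
Op 6: route key 75: none >= 75, wrap to smallest pos 40 -> NA
Op 7: add NC@91 -> ring=[40:NA,71:NB,91:NC]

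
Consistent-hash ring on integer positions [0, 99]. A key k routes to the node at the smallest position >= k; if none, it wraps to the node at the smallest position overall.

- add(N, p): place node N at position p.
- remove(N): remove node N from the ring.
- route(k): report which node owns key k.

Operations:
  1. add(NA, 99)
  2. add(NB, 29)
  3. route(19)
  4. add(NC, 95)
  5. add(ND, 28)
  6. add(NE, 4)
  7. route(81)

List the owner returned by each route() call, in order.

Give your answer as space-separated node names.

Answer: NB NC

Derivation:
Op 1: add NA@99 -> ring=[99:NA]
Op 2: add NB@29 -> ring=[29:NB,99:NA]
Op 3: route key 19: smallest pos >= 19 is 29 -> NB
Op 4: add NC@95 -> ring=[29:NB,95:NC,99:NA]
Op 5: add ND@28 -> ring=[28:ND,29:NB,95:NC,99:NA]
Op 6: add NE@4 -> ring=[4:NE,28:ND,29:NB,95:NC,99:NA]
Op 7: route key 81: smallest pos >= 81 is 95 -> NC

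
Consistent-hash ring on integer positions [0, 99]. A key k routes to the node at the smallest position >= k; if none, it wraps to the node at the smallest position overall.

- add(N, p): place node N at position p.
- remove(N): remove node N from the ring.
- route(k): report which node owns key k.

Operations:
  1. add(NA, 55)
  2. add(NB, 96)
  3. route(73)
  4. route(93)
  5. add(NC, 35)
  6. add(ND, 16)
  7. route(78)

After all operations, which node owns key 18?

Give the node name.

Op 1: add NA@55 -> ring=[55:NA]
Op 2: add NB@96 -> ring=[55:NA,96:NB]
Op 3: route key 73: smallest pos >= 73 is 96 -> NB
Op 4: route key 93: smallest pos >= 93 is 96 -> NB
Op 5: add NC@35 -> ring=[35:NC,55:NA,96:NB]
Op 6: add ND@16 -> ring=[16:ND,35:NC,55:NA,96:NB]
Op 7: route key 78: smallest pos >= 78 is 96 -> NB
Final route key 18: smallest pos >= 18 is 35 -> NC

Answer: NC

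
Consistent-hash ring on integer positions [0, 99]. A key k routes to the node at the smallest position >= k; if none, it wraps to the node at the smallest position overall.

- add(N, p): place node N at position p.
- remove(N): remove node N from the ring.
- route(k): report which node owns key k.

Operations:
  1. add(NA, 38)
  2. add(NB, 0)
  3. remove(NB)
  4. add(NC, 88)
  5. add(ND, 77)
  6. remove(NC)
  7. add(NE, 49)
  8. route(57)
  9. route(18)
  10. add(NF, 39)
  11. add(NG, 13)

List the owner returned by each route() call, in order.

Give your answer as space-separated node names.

Answer: ND NA

Derivation:
Op 1: add NA@38 -> ring=[38:NA]
Op 2: add NB@0 -> ring=[0:NB,38:NA]
Op 3: remove NB -> ring=[38:NA]
Op 4: add NC@88 -> ring=[38:NA,88:NC]
Op 5: add ND@77 -> ring=[38:NA,77:ND,88:NC]
Op 6: remove NC -> ring=[38:NA,77:ND]
Op 7: add NE@49 -> ring=[38:NA,49:NE,77:ND]
Op 8: route key 57: smallest pos >= 57 is 77 -> ND
Op 9: route key 18: smallest pos >= 18 is 38 -> NA
Op 10: add NF@39 -> ring=[38:NA,39:NF,49:NE,77:ND]
Op 11: add NG@13 -> ring=[13:NG,38:NA,39:NF,49:NE,77:ND]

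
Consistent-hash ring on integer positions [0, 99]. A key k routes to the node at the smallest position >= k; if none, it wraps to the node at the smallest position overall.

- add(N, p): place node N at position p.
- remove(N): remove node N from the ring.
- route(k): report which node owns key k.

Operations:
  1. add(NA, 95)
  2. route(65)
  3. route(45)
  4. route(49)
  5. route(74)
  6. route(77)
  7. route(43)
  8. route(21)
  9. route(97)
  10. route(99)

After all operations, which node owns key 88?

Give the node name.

Answer: NA

Derivation:
Op 1: add NA@95 -> ring=[95:NA]
Op 2: route key 65: smallest pos >= 65 is 95 -> NA
Op 3: route key 45: smallest pos >= 45 is 95 -> NA
Op 4: route key 49: smallest pos >= 49 is 95 -> NA
Op 5: route key 74: smallest pos >= 74 is 95 -> NA
Op 6: route key 77: smallest pos >= 77 is 95 -> NA
Op 7: route key 43: smallest pos >= 43 is 95 -> NA
Op 8: route key 21: smallest pos >= 21 is 95 -> NA
Op 9: route key 97: none >= 97, wrap to smallest pos 95 -> NA
Op 10: route key 99: none >= 99, wrap to smallest pos 95 -> NA
Final route key 88: smallest pos >= 88 is 95 -> NA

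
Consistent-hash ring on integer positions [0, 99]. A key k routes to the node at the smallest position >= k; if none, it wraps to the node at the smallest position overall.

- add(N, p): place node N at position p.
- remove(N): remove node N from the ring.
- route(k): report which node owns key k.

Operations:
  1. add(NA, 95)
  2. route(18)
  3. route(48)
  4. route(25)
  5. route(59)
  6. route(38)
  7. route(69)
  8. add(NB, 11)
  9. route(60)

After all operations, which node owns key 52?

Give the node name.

Op 1: add NA@95 -> ring=[95:NA]
Op 2: route key 18: smallest pos >= 18 is 95 -> NA
Op 3: route key 48: smallest pos >= 48 is 95 -> NA
Op 4: route key 25: smallest pos >= 25 is 95 -> NA
Op 5: route key 59: smallest pos >= 59 is 95 -> NA
Op 6: route key 38: smallest pos >= 38 is 95 -> NA
Op 7: route key 69: smallest pos >= 69 is 95 -> NA
Op 8: add NB@11 -> ring=[11:NB,95:NA]
Op 9: route key 60: smallest pos >= 60 is 95 -> NA
Final route key 52: smallest pos >= 52 is 95 -> NA

Answer: NA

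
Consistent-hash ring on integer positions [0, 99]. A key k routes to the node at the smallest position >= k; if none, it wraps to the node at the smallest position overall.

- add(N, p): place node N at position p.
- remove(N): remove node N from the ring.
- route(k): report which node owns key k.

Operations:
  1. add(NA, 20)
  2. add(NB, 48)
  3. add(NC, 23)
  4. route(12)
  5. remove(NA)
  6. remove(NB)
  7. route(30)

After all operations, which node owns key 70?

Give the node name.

Answer: NC

Derivation:
Op 1: add NA@20 -> ring=[20:NA]
Op 2: add NB@48 -> ring=[20:NA,48:NB]
Op 3: add NC@23 -> ring=[20:NA,23:NC,48:NB]
Op 4: route key 12: smallest pos >= 12 is 20 -> NA
Op 5: remove NA -> ring=[23:NC,48:NB]
Op 6: remove NB -> ring=[23:NC]
Op 7: route key 30: none >= 30, wrap to smallest pos 23 -> NC
Final route key 70: none >= 70, wrap to smallest pos 23 -> NC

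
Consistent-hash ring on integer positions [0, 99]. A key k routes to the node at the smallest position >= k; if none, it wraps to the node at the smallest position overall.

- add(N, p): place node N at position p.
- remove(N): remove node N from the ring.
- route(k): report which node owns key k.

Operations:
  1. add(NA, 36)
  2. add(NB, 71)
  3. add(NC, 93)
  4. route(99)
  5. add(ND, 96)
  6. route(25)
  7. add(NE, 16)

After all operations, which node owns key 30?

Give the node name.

Answer: NA

Derivation:
Op 1: add NA@36 -> ring=[36:NA]
Op 2: add NB@71 -> ring=[36:NA,71:NB]
Op 3: add NC@93 -> ring=[36:NA,71:NB,93:NC]
Op 4: route key 99: none >= 99, wrap to smallest pos 36 -> NA
Op 5: add ND@96 -> ring=[36:NA,71:NB,93:NC,96:ND]
Op 6: route key 25: smallest pos >= 25 is 36 -> NA
Op 7: add NE@16 -> ring=[16:NE,36:NA,71:NB,93:NC,96:ND]
Final route key 30: smallest pos >= 30 is 36 -> NA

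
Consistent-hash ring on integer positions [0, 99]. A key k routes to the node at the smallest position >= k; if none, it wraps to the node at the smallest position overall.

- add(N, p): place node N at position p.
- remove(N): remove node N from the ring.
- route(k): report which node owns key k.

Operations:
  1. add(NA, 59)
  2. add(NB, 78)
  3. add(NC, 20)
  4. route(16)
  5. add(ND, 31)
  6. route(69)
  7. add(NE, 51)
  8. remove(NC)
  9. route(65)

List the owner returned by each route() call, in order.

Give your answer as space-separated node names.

Answer: NC NB NB

Derivation:
Op 1: add NA@59 -> ring=[59:NA]
Op 2: add NB@78 -> ring=[59:NA,78:NB]
Op 3: add NC@20 -> ring=[20:NC,59:NA,78:NB]
Op 4: route key 16: smallest pos >= 16 is 20 -> NC
Op 5: add ND@31 -> ring=[20:NC,31:ND,59:NA,78:NB]
Op 6: route key 69: smallest pos >= 69 is 78 -> NB
Op 7: add NE@51 -> ring=[20:NC,31:ND,51:NE,59:NA,78:NB]
Op 8: remove NC -> ring=[31:ND,51:NE,59:NA,78:NB]
Op 9: route key 65: smallest pos >= 65 is 78 -> NB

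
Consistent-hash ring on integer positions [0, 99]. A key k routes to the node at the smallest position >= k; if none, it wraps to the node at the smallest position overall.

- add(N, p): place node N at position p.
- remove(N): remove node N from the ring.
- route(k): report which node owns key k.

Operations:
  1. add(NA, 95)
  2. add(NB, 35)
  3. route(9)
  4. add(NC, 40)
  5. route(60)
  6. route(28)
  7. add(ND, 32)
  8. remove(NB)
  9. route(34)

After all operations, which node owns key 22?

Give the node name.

Op 1: add NA@95 -> ring=[95:NA]
Op 2: add NB@35 -> ring=[35:NB,95:NA]
Op 3: route key 9: smallest pos >= 9 is 35 -> NB
Op 4: add NC@40 -> ring=[35:NB,40:NC,95:NA]
Op 5: route key 60: smallest pos >= 60 is 95 -> NA
Op 6: route key 28: smallest pos >= 28 is 35 -> NB
Op 7: add ND@32 -> ring=[32:ND,35:NB,40:NC,95:NA]
Op 8: remove NB -> ring=[32:ND,40:NC,95:NA]
Op 9: route key 34: smallest pos >= 34 is 40 -> NC
Final route key 22: smallest pos >= 22 is 32 -> ND

Answer: ND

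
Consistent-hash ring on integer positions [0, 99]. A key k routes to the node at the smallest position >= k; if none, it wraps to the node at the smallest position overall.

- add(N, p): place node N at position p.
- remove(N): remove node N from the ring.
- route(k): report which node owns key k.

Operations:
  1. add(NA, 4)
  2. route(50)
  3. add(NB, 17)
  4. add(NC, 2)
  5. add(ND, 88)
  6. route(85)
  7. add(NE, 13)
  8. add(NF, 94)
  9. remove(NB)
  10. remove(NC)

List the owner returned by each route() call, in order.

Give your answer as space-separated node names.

Op 1: add NA@4 -> ring=[4:NA]
Op 2: route key 50: none >= 50, wrap to smallest pos 4 -> NA
Op 3: add NB@17 -> ring=[4:NA,17:NB]
Op 4: add NC@2 -> ring=[2:NC,4:NA,17:NB]
Op 5: add ND@88 -> ring=[2:NC,4:NA,17:NB,88:ND]
Op 6: route key 85: smallest pos >= 85 is 88 -> ND
Op 7: add NE@13 -> ring=[2:NC,4:NA,13:NE,17:NB,88:ND]
Op 8: add NF@94 -> ring=[2:NC,4:NA,13:NE,17:NB,88:ND,94:NF]
Op 9: remove NB -> ring=[2:NC,4:NA,13:NE,88:ND,94:NF]
Op 10: remove NC -> ring=[4:NA,13:NE,88:ND,94:NF]

Answer: NA ND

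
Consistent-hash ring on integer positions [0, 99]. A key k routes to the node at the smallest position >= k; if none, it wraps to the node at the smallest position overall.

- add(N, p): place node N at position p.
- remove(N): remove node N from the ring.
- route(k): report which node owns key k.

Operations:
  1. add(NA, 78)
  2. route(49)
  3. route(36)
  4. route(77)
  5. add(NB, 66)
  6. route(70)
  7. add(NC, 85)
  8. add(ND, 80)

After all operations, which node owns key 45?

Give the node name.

Answer: NB

Derivation:
Op 1: add NA@78 -> ring=[78:NA]
Op 2: route key 49: smallest pos >= 49 is 78 -> NA
Op 3: route key 36: smallest pos >= 36 is 78 -> NA
Op 4: route key 77: smallest pos >= 77 is 78 -> NA
Op 5: add NB@66 -> ring=[66:NB,78:NA]
Op 6: route key 70: smallest pos >= 70 is 78 -> NA
Op 7: add NC@85 -> ring=[66:NB,78:NA,85:NC]
Op 8: add ND@80 -> ring=[66:NB,78:NA,80:ND,85:NC]
Final route key 45: smallest pos >= 45 is 66 -> NB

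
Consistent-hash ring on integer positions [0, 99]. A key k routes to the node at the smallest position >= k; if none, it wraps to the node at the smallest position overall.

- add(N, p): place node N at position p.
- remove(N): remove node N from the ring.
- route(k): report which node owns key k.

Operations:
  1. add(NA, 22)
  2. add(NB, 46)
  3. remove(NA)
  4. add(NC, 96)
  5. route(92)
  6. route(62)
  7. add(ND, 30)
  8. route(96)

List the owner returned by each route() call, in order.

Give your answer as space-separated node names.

Answer: NC NC NC

Derivation:
Op 1: add NA@22 -> ring=[22:NA]
Op 2: add NB@46 -> ring=[22:NA,46:NB]
Op 3: remove NA -> ring=[46:NB]
Op 4: add NC@96 -> ring=[46:NB,96:NC]
Op 5: route key 92: smallest pos >= 92 is 96 -> NC
Op 6: route key 62: smallest pos >= 62 is 96 -> NC
Op 7: add ND@30 -> ring=[30:ND,46:NB,96:NC]
Op 8: route key 96: smallest pos >= 96 is 96 -> NC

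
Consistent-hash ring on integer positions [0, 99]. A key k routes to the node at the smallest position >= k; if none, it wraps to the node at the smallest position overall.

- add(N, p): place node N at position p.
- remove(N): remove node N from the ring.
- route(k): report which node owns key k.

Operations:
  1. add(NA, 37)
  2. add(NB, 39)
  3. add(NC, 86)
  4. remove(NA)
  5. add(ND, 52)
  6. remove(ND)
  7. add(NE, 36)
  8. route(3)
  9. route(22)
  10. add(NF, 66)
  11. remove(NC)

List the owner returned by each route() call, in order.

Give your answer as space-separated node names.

Op 1: add NA@37 -> ring=[37:NA]
Op 2: add NB@39 -> ring=[37:NA,39:NB]
Op 3: add NC@86 -> ring=[37:NA,39:NB,86:NC]
Op 4: remove NA -> ring=[39:NB,86:NC]
Op 5: add ND@52 -> ring=[39:NB,52:ND,86:NC]
Op 6: remove ND -> ring=[39:NB,86:NC]
Op 7: add NE@36 -> ring=[36:NE,39:NB,86:NC]
Op 8: route key 3: smallest pos >= 3 is 36 -> NE
Op 9: route key 22: smallest pos >= 22 is 36 -> NE
Op 10: add NF@66 -> ring=[36:NE,39:NB,66:NF,86:NC]
Op 11: remove NC -> ring=[36:NE,39:NB,66:NF]

Answer: NE NE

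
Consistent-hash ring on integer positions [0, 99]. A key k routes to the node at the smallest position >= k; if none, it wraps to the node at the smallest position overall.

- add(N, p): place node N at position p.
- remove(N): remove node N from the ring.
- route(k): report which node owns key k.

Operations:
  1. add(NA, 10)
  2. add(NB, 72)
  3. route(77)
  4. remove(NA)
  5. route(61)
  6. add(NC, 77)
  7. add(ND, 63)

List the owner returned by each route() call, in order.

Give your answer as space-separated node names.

Answer: NA NB

Derivation:
Op 1: add NA@10 -> ring=[10:NA]
Op 2: add NB@72 -> ring=[10:NA,72:NB]
Op 3: route key 77: none >= 77, wrap to smallest pos 10 -> NA
Op 4: remove NA -> ring=[72:NB]
Op 5: route key 61: smallest pos >= 61 is 72 -> NB
Op 6: add NC@77 -> ring=[72:NB,77:NC]
Op 7: add ND@63 -> ring=[63:ND,72:NB,77:NC]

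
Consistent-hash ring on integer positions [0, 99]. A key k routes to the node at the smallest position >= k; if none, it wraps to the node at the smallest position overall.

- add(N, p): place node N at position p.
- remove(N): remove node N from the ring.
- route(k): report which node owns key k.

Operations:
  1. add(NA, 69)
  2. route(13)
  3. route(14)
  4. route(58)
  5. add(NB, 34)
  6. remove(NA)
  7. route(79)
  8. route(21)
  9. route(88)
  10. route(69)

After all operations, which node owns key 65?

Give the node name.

Op 1: add NA@69 -> ring=[69:NA]
Op 2: route key 13: smallest pos >= 13 is 69 -> NA
Op 3: route key 14: smallest pos >= 14 is 69 -> NA
Op 4: route key 58: smallest pos >= 58 is 69 -> NA
Op 5: add NB@34 -> ring=[34:NB,69:NA]
Op 6: remove NA -> ring=[34:NB]
Op 7: route key 79: none >= 79, wrap to smallest pos 34 -> NB
Op 8: route key 21: smallest pos >= 21 is 34 -> NB
Op 9: route key 88: none >= 88, wrap to smallest pos 34 -> NB
Op 10: route key 69: none >= 69, wrap to smallest pos 34 -> NB
Final route key 65: none >= 65, wrap to smallest pos 34 -> NB

Answer: NB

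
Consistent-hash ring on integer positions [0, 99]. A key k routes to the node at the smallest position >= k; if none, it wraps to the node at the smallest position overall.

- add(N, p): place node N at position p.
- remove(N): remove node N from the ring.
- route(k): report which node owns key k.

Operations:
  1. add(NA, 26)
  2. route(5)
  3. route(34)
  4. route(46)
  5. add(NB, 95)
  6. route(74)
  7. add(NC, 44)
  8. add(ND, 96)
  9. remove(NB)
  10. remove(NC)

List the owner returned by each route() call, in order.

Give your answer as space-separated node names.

Answer: NA NA NA NB

Derivation:
Op 1: add NA@26 -> ring=[26:NA]
Op 2: route key 5: smallest pos >= 5 is 26 -> NA
Op 3: route key 34: none >= 34, wrap to smallest pos 26 -> NA
Op 4: route key 46: none >= 46, wrap to smallest pos 26 -> NA
Op 5: add NB@95 -> ring=[26:NA,95:NB]
Op 6: route key 74: smallest pos >= 74 is 95 -> NB
Op 7: add NC@44 -> ring=[26:NA,44:NC,95:NB]
Op 8: add ND@96 -> ring=[26:NA,44:NC,95:NB,96:ND]
Op 9: remove NB -> ring=[26:NA,44:NC,96:ND]
Op 10: remove NC -> ring=[26:NA,96:ND]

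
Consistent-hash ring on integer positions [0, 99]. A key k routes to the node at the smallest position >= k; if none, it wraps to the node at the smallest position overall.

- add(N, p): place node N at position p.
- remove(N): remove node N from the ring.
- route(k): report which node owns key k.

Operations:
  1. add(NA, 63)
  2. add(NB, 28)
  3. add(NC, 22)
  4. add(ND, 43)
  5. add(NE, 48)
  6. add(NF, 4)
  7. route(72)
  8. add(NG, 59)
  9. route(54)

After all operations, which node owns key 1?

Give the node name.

Answer: NF

Derivation:
Op 1: add NA@63 -> ring=[63:NA]
Op 2: add NB@28 -> ring=[28:NB,63:NA]
Op 3: add NC@22 -> ring=[22:NC,28:NB,63:NA]
Op 4: add ND@43 -> ring=[22:NC,28:NB,43:ND,63:NA]
Op 5: add NE@48 -> ring=[22:NC,28:NB,43:ND,48:NE,63:NA]
Op 6: add NF@4 -> ring=[4:NF,22:NC,28:NB,43:ND,48:NE,63:NA]
Op 7: route key 72: none >= 72, wrap to smallest pos 4 -> NF
Op 8: add NG@59 -> ring=[4:NF,22:NC,28:NB,43:ND,48:NE,59:NG,63:NA]
Op 9: route key 54: smallest pos >= 54 is 59 -> NG
Final route key 1: smallest pos >= 1 is 4 -> NF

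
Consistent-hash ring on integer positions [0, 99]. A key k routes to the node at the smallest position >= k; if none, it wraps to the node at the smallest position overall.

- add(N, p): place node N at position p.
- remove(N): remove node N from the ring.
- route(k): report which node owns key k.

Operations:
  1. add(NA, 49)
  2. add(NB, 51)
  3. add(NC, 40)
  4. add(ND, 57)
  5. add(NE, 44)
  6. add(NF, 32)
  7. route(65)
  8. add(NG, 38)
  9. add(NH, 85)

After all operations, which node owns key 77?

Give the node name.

Op 1: add NA@49 -> ring=[49:NA]
Op 2: add NB@51 -> ring=[49:NA,51:NB]
Op 3: add NC@40 -> ring=[40:NC,49:NA,51:NB]
Op 4: add ND@57 -> ring=[40:NC,49:NA,51:NB,57:ND]
Op 5: add NE@44 -> ring=[40:NC,44:NE,49:NA,51:NB,57:ND]
Op 6: add NF@32 -> ring=[32:NF,40:NC,44:NE,49:NA,51:NB,57:ND]
Op 7: route key 65: none >= 65, wrap to smallest pos 32 -> NF
Op 8: add NG@38 -> ring=[32:NF,38:NG,40:NC,44:NE,49:NA,51:NB,57:ND]
Op 9: add NH@85 -> ring=[32:NF,38:NG,40:NC,44:NE,49:NA,51:NB,57:ND,85:NH]
Final route key 77: smallest pos >= 77 is 85 -> NH

Answer: NH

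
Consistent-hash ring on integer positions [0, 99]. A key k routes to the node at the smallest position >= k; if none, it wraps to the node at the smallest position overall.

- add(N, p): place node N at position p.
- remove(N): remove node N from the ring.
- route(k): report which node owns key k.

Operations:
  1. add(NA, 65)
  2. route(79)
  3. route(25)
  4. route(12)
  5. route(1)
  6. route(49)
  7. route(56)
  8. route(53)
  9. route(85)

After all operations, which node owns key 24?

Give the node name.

Op 1: add NA@65 -> ring=[65:NA]
Op 2: route key 79: none >= 79, wrap to smallest pos 65 -> NA
Op 3: route key 25: smallest pos >= 25 is 65 -> NA
Op 4: route key 12: smallest pos >= 12 is 65 -> NA
Op 5: route key 1: smallest pos >= 1 is 65 -> NA
Op 6: route key 49: smallest pos >= 49 is 65 -> NA
Op 7: route key 56: smallest pos >= 56 is 65 -> NA
Op 8: route key 53: smallest pos >= 53 is 65 -> NA
Op 9: route key 85: none >= 85, wrap to smallest pos 65 -> NA
Final route key 24: smallest pos >= 24 is 65 -> NA

Answer: NA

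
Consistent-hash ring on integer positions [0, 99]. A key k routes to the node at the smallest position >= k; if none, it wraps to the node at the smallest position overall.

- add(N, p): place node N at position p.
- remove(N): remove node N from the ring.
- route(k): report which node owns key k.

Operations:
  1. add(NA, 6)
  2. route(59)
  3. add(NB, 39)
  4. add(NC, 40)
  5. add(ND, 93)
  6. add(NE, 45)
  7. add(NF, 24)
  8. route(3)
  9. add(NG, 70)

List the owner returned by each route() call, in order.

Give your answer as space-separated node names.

Op 1: add NA@6 -> ring=[6:NA]
Op 2: route key 59: none >= 59, wrap to smallest pos 6 -> NA
Op 3: add NB@39 -> ring=[6:NA,39:NB]
Op 4: add NC@40 -> ring=[6:NA,39:NB,40:NC]
Op 5: add ND@93 -> ring=[6:NA,39:NB,40:NC,93:ND]
Op 6: add NE@45 -> ring=[6:NA,39:NB,40:NC,45:NE,93:ND]
Op 7: add NF@24 -> ring=[6:NA,24:NF,39:NB,40:NC,45:NE,93:ND]
Op 8: route key 3: smallest pos >= 3 is 6 -> NA
Op 9: add NG@70 -> ring=[6:NA,24:NF,39:NB,40:NC,45:NE,70:NG,93:ND]

Answer: NA NA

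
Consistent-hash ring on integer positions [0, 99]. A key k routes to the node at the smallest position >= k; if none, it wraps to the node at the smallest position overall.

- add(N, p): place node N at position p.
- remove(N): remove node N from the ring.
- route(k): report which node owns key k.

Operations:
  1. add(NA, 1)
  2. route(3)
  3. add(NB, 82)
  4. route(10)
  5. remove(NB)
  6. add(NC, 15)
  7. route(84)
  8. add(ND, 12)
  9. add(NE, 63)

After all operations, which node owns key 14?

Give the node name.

Op 1: add NA@1 -> ring=[1:NA]
Op 2: route key 3: none >= 3, wrap to smallest pos 1 -> NA
Op 3: add NB@82 -> ring=[1:NA,82:NB]
Op 4: route key 10: smallest pos >= 10 is 82 -> NB
Op 5: remove NB -> ring=[1:NA]
Op 6: add NC@15 -> ring=[1:NA,15:NC]
Op 7: route key 84: none >= 84, wrap to smallest pos 1 -> NA
Op 8: add ND@12 -> ring=[1:NA,12:ND,15:NC]
Op 9: add NE@63 -> ring=[1:NA,12:ND,15:NC,63:NE]
Final route key 14: smallest pos >= 14 is 15 -> NC

Answer: NC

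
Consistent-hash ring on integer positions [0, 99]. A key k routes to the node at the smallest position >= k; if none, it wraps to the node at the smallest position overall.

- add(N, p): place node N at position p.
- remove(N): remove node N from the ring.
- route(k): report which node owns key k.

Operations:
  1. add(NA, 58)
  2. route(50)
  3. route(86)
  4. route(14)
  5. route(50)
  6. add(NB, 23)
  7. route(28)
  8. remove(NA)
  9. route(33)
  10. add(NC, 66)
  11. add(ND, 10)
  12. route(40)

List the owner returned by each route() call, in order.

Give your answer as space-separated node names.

Answer: NA NA NA NA NA NB NC

Derivation:
Op 1: add NA@58 -> ring=[58:NA]
Op 2: route key 50: smallest pos >= 50 is 58 -> NA
Op 3: route key 86: none >= 86, wrap to smallest pos 58 -> NA
Op 4: route key 14: smallest pos >= 14 is 58 -> NA
Op 5: route key 50: smallest pos >= 50 is 58 -> NA
Op 6: add NB@23 -> ring=[23:NB,58:NA]
Op 7: route key 28: smallest pos >= 28 is 58 -> NA
Op 8: remove NA -> ring=[23:NB]
Op 9: route key 33: none >= 33, wrap to smallest pos 23 -> NB
Op 10: add NC@66 -> ring=[23:NB,66:NC]
Op 11: add ND@10 -> ring=[10:ND,23:NB,66:NC]
Op 12: route key 40: smallest pos >= 40 is 66 -> NC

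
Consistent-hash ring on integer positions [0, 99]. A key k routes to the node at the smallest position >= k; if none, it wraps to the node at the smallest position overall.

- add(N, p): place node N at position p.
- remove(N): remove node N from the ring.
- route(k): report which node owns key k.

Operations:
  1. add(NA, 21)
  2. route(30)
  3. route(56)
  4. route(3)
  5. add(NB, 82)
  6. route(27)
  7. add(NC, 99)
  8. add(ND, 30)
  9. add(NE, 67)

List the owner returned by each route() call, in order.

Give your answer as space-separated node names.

Op 1: add NA@21 -> ring=[21:NA]
Op 2: route key 30: none >= 30, wrap to smallest pos 21 -> NA
Op 3: route key 56: none >= 56, wrap to smallest pos 21 -> NA
Op 4: route key 3: smallest pos >= 3 is 21 -> NA
Op 5: add NB@82 -> ring=[21:NA,82:NB]
Op 6: route key 27: smallest pos >= 27 is 82 -> NB
Op 7: add NC@99 -> ring=[21:NA,82:NB,99:NC]
Op 8: add ND@30 -> ring=[21:NA,30:ND,82:NB,99:NC]
Op 9: add NE@67 -> ring=[21:NA,30:ND,67:NE,82:NB,99:NC]

Answer: NA NA NA NB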